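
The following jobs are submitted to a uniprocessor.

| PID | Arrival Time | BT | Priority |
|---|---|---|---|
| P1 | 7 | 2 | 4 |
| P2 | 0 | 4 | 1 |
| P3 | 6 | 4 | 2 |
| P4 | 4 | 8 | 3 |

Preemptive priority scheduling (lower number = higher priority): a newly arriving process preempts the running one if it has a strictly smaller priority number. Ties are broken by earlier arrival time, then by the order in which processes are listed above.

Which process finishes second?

Schedule: | P2 0-4 | P4 4-6 | P3 6-10 | P4 10-16 | P1 16-18 |
Completion: P1=18  P2=4  P3=10  P4=16
Finish order: P2 → P3 → P4 → P1

P3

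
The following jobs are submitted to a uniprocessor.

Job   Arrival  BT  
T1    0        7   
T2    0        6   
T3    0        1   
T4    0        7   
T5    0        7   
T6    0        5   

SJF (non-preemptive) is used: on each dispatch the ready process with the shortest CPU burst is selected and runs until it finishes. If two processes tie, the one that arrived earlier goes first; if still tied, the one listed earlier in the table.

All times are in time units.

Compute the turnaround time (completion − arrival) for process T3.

1

Timeline: | T3 0-1 | T6 1-6 | T2 6-12 | T1 12-19 | T4 19-26 | T5 26-33 |
Completion: T1=19  T2=12  T3=1  T4=26  T5=33  T6=6
Turnaround (C−A): T1=19  T2=12  T3=1  T4=26  T5=33  T6=6
Turnaround(T3) = completion − arrival = 1 − 0 = 1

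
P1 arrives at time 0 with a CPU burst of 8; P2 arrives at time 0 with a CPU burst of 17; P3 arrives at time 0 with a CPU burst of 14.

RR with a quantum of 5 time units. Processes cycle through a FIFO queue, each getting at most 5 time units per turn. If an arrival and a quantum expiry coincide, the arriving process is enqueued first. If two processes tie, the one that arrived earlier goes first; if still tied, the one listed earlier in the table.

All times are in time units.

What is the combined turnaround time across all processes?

94

Gantt: | P1 0-5 | P2 5-10 | P3 10-15 | P1 15-18 | P2 18-23 | P3 23-28 | P2 28-33 | P3 33-37 | P2 37-39 |
Completion: P1=18  P2=39  P3=37
Turnaround = completion − arrival: P1=18, P2=39, P3=37
Total turnaround = 18 + 39 + 37 = 94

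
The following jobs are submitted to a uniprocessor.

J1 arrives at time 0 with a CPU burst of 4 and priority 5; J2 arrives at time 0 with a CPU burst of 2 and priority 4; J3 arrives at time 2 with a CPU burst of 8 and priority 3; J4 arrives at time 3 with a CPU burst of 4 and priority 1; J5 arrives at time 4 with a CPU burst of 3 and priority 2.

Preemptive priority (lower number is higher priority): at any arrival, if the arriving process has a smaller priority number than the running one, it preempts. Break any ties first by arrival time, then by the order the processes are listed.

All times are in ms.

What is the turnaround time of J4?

Gantt: | J2 0-2 | J3 2-3 | J4 3-7 | J5 7-10 | J3 10-17 | J1 17-21 |
Completion: J1=21  J2=2  J3=17  J4=7  J5=10
Turnaround (C−A): J1=21  J2=2  J3=15  J4=4  J5=6
Turnaround(J4) = completion − arrival = 7 − 3 = 4

4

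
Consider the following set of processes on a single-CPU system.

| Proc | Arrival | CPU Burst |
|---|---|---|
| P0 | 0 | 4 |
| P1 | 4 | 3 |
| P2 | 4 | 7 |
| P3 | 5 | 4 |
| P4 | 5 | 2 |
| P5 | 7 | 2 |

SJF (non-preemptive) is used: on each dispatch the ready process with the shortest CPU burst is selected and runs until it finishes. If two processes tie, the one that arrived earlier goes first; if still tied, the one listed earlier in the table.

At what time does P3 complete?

15

Gantt: | P0 0-4 | P1 4-7 | P4 7-9 | P5 9-11 | P3 11-15 | P2 15-22 |
Completion: P0=4  P1=7  P2=22  P3=15  P4=9  P5=11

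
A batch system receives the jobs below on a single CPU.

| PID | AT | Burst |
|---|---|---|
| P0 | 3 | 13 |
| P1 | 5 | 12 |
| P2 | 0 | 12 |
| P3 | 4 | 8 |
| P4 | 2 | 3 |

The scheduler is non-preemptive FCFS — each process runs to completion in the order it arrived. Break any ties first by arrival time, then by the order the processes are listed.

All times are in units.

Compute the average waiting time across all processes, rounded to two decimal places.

15.40

Schedule: | P2 0-12 | P4 12-15 | P0 15-28 | P3 28-36 | P1 36-48 |
Completion: P0=28  P1=48  P2=12  P3=36  P4=15
Waiting times: P0=12, P1=31, P2=0, P3=24, P4=10
Average waiting = (12+31+0+24+10) / 5 = 77/5 = 15.40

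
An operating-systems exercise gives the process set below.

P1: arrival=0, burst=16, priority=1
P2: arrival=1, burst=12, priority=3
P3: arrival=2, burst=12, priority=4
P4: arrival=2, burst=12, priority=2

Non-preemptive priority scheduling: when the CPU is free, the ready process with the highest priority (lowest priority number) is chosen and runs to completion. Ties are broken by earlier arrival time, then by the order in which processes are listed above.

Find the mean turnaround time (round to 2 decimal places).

32.75

Timeline: | P1 0-16 | P4 16-28 | P2 28-40 | P3 40-52 |
Completion: P1=16  P2=40  P3=52  P4=28
Turnaround (C−A): P1=16  P2=39  P3=50  P4=26
Turnaround times: P1=16, P2=39, P3=50, P4=26
Average turnaround = (16+39+50+26) / 4 = 131/4 = 32.75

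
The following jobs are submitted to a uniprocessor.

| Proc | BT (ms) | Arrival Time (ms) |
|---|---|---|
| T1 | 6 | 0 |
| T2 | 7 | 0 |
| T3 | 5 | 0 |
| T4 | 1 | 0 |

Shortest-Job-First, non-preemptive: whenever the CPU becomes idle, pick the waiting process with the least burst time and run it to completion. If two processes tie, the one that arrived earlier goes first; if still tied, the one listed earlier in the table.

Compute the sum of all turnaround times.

38

Gantt: | T4 0-1 | T3 1-6 | T1 6-12 | T2 12-19 |
Completion: T1=12  T2=19  T3=6  T4=1
Turnaround (C−A): T1=12  T2=19  T3=6  T4=1
Turnaround = completion − arrival: T1=12, T2=19, T3=6, T4=1
Total turnaround = 12 + 19 + 6 + 1 = 38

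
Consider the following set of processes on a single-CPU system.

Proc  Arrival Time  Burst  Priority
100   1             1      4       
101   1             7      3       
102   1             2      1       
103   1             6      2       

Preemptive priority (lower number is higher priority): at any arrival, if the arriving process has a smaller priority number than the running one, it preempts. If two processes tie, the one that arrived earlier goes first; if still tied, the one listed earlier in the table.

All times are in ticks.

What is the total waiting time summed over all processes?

25

Timeline: | idle 0-1 | 102 1-3 | 103 3-9 | 101 9-16 | 100 16-17 |
Completion: 100=17  101=16  102=3  103=9
Turnaround (C−A): 100=16  101=15  102=2  103=8
Waiting = turnaround − burst: 100=15, 101=8, 102=0, 103=2
Total waiting = 15 + 8 + 0 + 2 = 25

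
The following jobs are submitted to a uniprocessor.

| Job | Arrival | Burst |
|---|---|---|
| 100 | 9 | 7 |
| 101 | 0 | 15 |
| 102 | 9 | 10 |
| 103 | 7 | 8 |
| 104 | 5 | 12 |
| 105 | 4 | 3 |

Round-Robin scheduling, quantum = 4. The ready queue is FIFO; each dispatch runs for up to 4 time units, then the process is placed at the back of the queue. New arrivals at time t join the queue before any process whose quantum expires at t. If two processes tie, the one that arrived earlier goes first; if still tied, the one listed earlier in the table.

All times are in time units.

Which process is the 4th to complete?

101

Schedule: | 101 0-4 | 105 4-7 | 101 7-11 | 104 11-15 | 103 15-19 | 100 19-23 | 102 23-27 | 101 27-31 | 104 31-35 | 103 35-39 | 100 39-42 | 102 42-46 | 101 46-49 | 104 49-53 | 102 53-55 |
Completion: 100=42  101=49  102=55  103=39  104=53  105=7
Turnaround (C−A): 100=33  101=49  102=46  103=32  104=48  105=3
Finish order: 105 → 103 → 100 → 101 → 104 → 102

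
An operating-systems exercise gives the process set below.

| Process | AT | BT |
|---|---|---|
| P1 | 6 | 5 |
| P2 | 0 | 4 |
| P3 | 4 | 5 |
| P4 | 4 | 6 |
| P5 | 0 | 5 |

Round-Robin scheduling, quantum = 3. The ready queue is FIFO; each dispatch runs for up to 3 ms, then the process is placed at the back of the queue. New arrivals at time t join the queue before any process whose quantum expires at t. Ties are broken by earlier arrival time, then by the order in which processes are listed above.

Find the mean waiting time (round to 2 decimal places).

Schedule: | P2 0-3 | P5 3-6 | P2 6-7 | P3 7-10 | P4 10-13 | P1 13-16 | P5 16-18 | P3 18-20 | P4 20-23 | P1 23-25 |
Completion: P1=25  P2=7  P3=20  P4=23  P5=18
Turnaround (C−A): P1=19  P2=7  P3=16  P4=19  P5=18
Waiting times: P1=14, P2=3, P3=11, P4=13, P5=13
Average waiting = (14+3+11+13+13) / 5 = 54/5 = 10.80

10.80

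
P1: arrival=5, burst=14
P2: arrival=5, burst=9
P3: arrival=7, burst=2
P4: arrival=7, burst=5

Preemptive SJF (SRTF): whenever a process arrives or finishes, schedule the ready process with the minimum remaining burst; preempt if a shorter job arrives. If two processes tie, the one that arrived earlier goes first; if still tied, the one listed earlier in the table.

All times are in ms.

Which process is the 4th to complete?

P1

Timeline: | idle 0-5 | P2 5-7 | P3 7-9 | P4 9-14 | P2 14-21 | P1 21-35 |
Completion: P1=35  P2=21  P3=9  P4=14
Finish order: P3 → P4 → P2 → P1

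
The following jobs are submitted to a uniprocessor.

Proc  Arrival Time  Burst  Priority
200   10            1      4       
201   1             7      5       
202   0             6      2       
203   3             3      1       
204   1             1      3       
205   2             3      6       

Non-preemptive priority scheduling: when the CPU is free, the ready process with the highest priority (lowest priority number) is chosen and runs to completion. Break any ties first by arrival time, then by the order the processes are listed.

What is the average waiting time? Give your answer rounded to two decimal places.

6.17

Timeline: | 202 0-6 | 203 6-9 | 204 9-10 | 200 10-11 | 201 11-18 | 205 18-21 |
Completion: 200=11  201=18  202=6  203=9  204=10  205=21
Waiting times: 200=0, 201=10, 202=0, 203=3, 204=8, 205=16
Average waiting = (0+10+0+3+8+16) / 6 = 37/6 = 6.17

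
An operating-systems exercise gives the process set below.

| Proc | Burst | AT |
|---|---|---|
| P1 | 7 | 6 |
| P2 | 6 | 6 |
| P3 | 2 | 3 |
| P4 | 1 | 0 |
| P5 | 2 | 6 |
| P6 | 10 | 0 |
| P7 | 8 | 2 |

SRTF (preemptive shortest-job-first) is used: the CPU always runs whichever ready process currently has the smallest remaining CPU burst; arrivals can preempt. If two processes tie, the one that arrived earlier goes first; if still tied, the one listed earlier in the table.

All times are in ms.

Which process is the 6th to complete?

P1

Gantt: | P4 0-1 | P6 1-2 | P7 2-3 | P3 3-5 | P7 5-6 | P5 6-8 | P7 8-14 | P2 14-20 | P1 20-27 | P6 27-36 |
Completion: P1=27  P2=20  P3=5  P4=1  P5=8  P6=36  P7=14
Finish order: P4 → P3 → P5 → P7 → P2 → P1 → P6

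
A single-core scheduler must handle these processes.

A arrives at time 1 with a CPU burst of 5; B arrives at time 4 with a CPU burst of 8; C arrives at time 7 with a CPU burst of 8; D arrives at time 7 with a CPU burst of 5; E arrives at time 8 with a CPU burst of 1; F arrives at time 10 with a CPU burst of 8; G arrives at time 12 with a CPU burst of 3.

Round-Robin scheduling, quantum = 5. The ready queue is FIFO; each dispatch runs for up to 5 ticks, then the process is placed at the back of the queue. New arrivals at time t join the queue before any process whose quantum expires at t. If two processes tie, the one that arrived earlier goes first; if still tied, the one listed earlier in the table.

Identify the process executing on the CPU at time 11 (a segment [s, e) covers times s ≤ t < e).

Gantt: | idle 0-1 | A 1-6 | B 6-11 | C 11-16 | D 16-21 | E 21-22 | F 22-27 | B 27-30 | G 30-33 | C 33-36 | F 36-39 |
Completion: A=6  B=30  C=36  D=21  E=22  F=39  G=33

C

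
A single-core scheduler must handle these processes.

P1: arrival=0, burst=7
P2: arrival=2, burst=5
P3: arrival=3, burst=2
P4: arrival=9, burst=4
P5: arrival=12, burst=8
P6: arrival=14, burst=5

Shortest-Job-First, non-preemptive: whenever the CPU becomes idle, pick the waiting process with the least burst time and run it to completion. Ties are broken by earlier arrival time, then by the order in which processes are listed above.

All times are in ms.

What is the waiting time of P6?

4

Gantt: | P1 0-7 | P3 7-9 | P4 9-13 | P2 13-18 | P6 18-23 | P5 23-31 |
Completion: P1=7  P2=18  P3=9  P4=13  P5=31  P6=23
Turnaround (C−A): P1=7  P2=16  P3=6  P4=4  P5=19  P6=9
Waiting(P6) = turnaround − burst = 9 − 5 = 4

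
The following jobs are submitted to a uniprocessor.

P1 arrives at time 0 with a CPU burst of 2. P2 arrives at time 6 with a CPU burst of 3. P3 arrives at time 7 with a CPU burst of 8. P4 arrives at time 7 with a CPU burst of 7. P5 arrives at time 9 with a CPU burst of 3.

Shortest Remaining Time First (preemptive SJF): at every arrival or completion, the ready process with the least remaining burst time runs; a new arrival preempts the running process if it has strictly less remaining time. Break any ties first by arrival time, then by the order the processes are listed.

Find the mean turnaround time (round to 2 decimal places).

Gantt: | P1 0-2 | idle 2-6 | P2 6-9 | P5 9-12 | P4 12-19 | P3 19-27 |
Completion: P1=2  P2=9  P3=27  P4=19  P5=12
Turnaround (C−A): P1=2  P2=3  P3=20  P4=12  P5=3
Turnaround times: P1=2, P2=3, P3=20, P4=12, P5=3
Average turnaround = (2+3+20+12+3) / 5 = 40/5 = 8.00

8.00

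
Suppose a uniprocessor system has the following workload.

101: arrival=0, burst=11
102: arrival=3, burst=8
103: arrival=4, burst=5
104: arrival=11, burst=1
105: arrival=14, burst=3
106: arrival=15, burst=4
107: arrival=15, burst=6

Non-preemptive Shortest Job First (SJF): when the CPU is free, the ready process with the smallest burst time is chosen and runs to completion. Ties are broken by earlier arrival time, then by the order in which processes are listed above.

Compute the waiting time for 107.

9

Gantt: | 101 0-11 | 104 11-12 | 103 12-17 | 105 17-20 | 106 20-24 | 107 24-30 | 102 30-38 |
Completion: 101=11  102=38  103=17  104=12  105=20  106=24  107=30
Turnaround (C−A): 101=11  102=35  103=13  104=1  105=6  106=9  107=15
Waiting(107) = turnaround − burst = 15 − 6 = 9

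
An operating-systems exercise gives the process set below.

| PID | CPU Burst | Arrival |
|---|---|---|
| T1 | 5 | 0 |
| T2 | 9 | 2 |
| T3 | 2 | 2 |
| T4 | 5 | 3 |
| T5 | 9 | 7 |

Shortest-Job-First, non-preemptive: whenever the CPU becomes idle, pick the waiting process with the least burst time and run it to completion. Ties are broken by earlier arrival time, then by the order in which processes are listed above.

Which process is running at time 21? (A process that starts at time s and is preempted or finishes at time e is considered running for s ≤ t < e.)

Schedule: | T1 0-5 | T3 5-7 | T4 7-12 | T2 12-21 | T5 21-30 |
Completion: T1=5  T2=21  T3=7  T4=12  T5=30

T5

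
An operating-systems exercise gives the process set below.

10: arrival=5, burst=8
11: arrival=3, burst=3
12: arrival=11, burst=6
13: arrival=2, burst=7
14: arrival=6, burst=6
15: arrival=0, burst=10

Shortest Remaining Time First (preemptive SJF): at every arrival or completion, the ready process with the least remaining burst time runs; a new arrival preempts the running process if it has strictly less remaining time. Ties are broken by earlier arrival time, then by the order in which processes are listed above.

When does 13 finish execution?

Gantt: | 15 0-2 | 13 2-3 | 11 3-6 | 13 6-12 | 14 12-18 | 12 18-24 | 15 24-32 | 10 32-40 |
Completion: 10=40  11=6  12=24  13=12  14=18  15=32
Turnaround (C−A): 10=35  11=3  12=13  13=10  14=12  15=32

12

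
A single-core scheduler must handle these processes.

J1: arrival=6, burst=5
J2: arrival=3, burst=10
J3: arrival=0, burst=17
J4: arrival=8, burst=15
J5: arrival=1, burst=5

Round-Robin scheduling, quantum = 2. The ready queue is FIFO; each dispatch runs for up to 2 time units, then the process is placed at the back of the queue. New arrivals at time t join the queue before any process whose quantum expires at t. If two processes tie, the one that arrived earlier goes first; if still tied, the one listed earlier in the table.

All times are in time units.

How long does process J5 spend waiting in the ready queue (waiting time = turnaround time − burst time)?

Schedule: | J3 0-2 | J5 2-4 | J3 4-6 | J2 6-8 | J5 8-10 | J1 10-12 | J3 12-14 | J4 14-16 | J2 16-18 | J5 18-19 | J1 19-21 | J3 21-23 | J4 23-25 | J2 25-27 | J1 27-28 | J3 28-30 | J4 30-32 | J2 32-34 | J3 34-36 | J4 36-38 | J2 38-40 | J3 40-42 | J4 42-44 | J3 44-46 | J4 46-48 | J3 48-49 | J4 49-52 |
Completion: J1=28  J2=40  J3=49  J4=52  J5=19
Waiting(J5) = turnaround − burst = 18 − 5 = 13

13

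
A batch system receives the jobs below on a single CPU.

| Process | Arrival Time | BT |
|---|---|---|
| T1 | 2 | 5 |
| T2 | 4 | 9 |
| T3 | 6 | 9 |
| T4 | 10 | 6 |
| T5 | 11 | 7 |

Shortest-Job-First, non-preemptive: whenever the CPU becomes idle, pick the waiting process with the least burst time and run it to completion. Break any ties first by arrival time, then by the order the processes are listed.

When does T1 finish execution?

Schedule: | idle 0-2 | T1 2-7 | T2 7-16 | T4 16-22 | T5 22-29 | T3 29-38 |
Completion: T1=7  T2=16  T3=38  T4=22  T5=29
Turnaround (C−A): T1=5  T2=12  T3=32  T4=12  T5=18

7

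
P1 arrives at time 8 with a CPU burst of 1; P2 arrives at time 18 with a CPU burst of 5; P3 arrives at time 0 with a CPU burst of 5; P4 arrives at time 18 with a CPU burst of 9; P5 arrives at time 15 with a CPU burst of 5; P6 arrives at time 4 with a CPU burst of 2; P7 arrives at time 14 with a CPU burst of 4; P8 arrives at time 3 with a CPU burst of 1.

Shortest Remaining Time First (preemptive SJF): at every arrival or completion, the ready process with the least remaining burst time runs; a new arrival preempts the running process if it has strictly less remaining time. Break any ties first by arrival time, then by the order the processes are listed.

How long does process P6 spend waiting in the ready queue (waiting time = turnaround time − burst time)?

Timeline: | P3 0-3 | P8 3-4 | P3 4-6 | P6 6-8 | P1 8-9 | idle 9-14 | P7 14-18 | P5 18-23 | P2 23-28 | P4 28-37 |
Completion: P1=9  P2=28  P3=6  P4=37  P5=23  P6=8  P7=18  P8=4
Turnaround (C−A): P1=1  P2=10  P3=6  P4=19  P5=8  P6=4  P7=4  P8=1
Waiting(P6) = turnaround − burst = 4 − 2 = 2

2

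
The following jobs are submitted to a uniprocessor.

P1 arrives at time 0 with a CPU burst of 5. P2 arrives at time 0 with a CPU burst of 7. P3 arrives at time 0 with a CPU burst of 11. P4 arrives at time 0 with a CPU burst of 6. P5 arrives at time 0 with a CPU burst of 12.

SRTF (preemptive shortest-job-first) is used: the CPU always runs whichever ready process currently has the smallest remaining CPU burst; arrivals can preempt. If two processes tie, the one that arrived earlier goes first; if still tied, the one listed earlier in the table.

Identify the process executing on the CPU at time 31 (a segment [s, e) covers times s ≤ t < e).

P5

Schedule: | P1 0-5 | P4 5-11 | P2 11-18 | P3 18-29 | P5 29-41 |
Completion: P1=5  P2=18  P3=29  P4=11  P5=41
Turnaround (C−A): P1=5  P2=18  P3=29  P4=11  P5=41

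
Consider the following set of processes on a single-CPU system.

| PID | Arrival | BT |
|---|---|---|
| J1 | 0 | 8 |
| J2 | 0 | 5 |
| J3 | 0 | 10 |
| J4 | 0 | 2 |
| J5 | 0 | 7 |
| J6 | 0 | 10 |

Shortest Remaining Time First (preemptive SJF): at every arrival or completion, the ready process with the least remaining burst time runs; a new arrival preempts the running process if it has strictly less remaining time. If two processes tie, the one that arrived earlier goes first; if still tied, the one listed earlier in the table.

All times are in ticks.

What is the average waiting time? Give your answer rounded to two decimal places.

Gantt: | J4 0-2 | J2 2-7 | J5 7-14 | J1 14-22 | J3 22-32 | J6 32-42 |
Completion: J1=22  J2=7  J3=32  J4=2  J5=14  J6=42
Turnaround (C−A): J1=22  J2=7  J3=32  J4=2  J5=14  J6=42
Waiting times: J1=14, J2=2, J3=22, J4=0, J5=7, J6=32
Average waiting = (14+2+22+0+7+32) / 6 = 77/6 = 12.83

12.83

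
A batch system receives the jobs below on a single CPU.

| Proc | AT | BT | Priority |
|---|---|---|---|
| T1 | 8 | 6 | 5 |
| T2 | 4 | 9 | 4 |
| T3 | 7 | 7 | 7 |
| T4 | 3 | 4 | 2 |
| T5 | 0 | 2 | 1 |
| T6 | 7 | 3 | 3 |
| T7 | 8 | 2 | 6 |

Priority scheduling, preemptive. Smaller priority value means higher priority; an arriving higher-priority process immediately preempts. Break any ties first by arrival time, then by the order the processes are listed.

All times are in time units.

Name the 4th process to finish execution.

T2

Timeline: | T5 0-2 | idle 2-3 | T4 3-7 | T6 7-10 | T2 10-19 | T1 19-25 | T7 25-27 | T3 27-34 |
Completion: T1=25  T2=19  T3=34  T4=7  T5=2  T6=10  T7=27
Turnaround (C−A): T1=17  T2=15  T3=27  T4=4  T5=2  T6=3  T7=19
Finish order: T5 → T4 → T6 → T2 → T1 → T7 → T3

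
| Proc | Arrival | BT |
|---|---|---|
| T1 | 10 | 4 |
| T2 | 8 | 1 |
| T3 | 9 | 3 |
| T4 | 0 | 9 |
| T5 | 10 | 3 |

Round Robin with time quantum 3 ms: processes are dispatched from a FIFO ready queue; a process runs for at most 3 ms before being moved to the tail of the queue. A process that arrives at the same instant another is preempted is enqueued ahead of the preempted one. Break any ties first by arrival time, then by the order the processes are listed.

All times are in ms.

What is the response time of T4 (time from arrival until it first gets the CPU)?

0

Schedule: | T4 0-9 | T2 9-10 | T3 10-13 | T1 13-16 | T5 16-19 | T1 19-20 |
Completion: T1=20  T2=10  T3=13  T4=9  T5=19
Response(T4) = first start − arrival = 0 − 0 = 0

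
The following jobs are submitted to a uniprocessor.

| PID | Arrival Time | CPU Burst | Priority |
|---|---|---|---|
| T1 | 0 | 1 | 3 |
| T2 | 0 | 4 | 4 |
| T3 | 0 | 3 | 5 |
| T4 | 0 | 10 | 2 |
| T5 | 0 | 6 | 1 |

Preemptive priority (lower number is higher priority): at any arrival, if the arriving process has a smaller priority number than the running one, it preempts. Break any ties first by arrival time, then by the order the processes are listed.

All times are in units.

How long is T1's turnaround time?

Schedule: | T5 0-6 | T4 6-16 | T1 16-17 | T2 17-21 | T3 21-24 |
Completion: T1=17  T2=21  T3=24  T4=16  T5=6
Turnaround (C−A): T1=17  T2=21  T3=24  T4=16  T5=6
Turnaround(T1) = completion − arrival = 17 − 0 = 17

17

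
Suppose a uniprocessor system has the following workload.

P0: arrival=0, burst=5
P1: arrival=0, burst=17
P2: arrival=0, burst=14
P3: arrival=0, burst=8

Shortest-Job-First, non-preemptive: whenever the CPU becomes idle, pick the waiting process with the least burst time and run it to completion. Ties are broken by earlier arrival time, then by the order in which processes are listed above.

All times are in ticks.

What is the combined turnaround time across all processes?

89

Timeline: | P0 0-5 | P3 5-13 | P2 13-27 | P1 27-44 |
Completion: P0=5  P1=44  P2=27  P3=13
Turnaround = completion − arrival: P0=5, P1=44, P2=27, P3=13
Total turnaround = 5 + 44 + 27 + 13 = 89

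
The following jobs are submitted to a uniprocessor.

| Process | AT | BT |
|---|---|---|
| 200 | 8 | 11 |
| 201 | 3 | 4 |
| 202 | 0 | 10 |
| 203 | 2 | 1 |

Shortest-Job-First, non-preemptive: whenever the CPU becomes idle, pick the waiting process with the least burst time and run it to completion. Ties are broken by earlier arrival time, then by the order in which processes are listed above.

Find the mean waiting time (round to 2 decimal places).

5.75

Timeline: | 202 0-10 | 203 10-11 | 201 11-15 | 200 15-26 |
Completion: 200=26  201=15  202=10  203=11
Waiting times: 200=7, 201=8, 202=0, 203=8
Average waiting = (7+8+0+8) / 4 = 23/4 = 5.75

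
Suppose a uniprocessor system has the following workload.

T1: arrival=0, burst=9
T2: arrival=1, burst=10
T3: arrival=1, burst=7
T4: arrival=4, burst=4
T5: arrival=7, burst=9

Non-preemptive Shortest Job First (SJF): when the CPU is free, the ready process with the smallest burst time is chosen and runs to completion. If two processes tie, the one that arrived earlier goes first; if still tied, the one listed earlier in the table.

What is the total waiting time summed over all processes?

58

Schedule: | T1 0-9 | T4 9-13 | T3 13-20 | T5 20-29 | T2 29-39 |
Completion: T1=9  T2=39  T3=20  T4=13  T5=29
Waiting = turnaround − burst: T1=0, T2=28, T3=12, T4=5, T5=13
Total waiting = 0 + 28 + 12 + 5 + 13 = 58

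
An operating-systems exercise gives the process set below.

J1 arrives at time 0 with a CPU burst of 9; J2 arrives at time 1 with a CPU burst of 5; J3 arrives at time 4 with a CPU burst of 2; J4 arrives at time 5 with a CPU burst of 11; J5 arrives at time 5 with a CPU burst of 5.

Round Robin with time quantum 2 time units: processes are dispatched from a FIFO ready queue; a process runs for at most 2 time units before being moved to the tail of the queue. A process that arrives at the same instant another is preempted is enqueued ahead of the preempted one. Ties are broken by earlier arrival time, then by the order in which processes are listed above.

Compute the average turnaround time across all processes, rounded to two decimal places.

19.00

Schedule: | J1 0-2 | J2 2-4 | J1 4-6 | J3 6-8 | J2 8-10 | J4 10-12 | J5 12-14 | J1 14-16 | J2 16-17 | J4 17-19 | J5 19-21 | J1 21-23 | J4 23-25 | J5 25-26 | J1 26-27 | J4 27-32 |
Completion: J1=27  J2=17  J3=8  J4=32  J5=26
Turnaround (C−A): J1=27  J2=16  J3=4  J4=27  J5=21
Turnaround times: J1=27, J2=16, J3=4, J4=27, J5=21
Average turnaround = (27+16+4+27+21) / 5 = 95/5 = 19.00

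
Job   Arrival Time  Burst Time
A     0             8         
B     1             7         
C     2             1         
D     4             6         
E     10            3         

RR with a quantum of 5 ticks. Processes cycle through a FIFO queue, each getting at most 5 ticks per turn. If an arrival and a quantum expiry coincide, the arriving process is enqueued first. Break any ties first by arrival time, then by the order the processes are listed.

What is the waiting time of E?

Gantt: | A 0-5 | B 5-10 | C 10-11 | D 11-16 | A 16-19 | E 19-22 | B 22-24 | D 24-25 |
Completion: A=19  B=24  C=11  D=25  E=22
Turnaround (C−A): A=19  B=23  C=9  D=21  E=12
Waiting(E) = turnaround − burst = 12 − 3 = 9

9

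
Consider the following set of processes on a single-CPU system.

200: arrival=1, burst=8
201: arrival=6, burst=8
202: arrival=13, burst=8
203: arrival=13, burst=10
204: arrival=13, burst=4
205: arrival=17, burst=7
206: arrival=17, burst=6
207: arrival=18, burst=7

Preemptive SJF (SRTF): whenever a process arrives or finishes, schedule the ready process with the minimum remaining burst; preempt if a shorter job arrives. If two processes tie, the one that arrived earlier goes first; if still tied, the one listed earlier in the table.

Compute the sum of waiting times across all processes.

Gantt: | idle 0-1 | 200 1-9 | 201 9-17 | 204 17-21 | 206 21-27 | 205 27-34 | 207 34-41 | 202 41-49 | 203 49-59 |
Completion: 200=9  201=17  202=49  203=59  204=21  205=34  206=27  207=41
Turnaround (C−A): 200=8  201=11  202=36  203=46  204=8  205=17  206=10  207=23
Waiting = turnaround − burst: 200=0, 201=3, 202=28, 203=36, 204=4, 205=10, 206=4, 207=16
Total waiting = 0 + 3 + 28 + 36 + 4 + 10 + 4 + 16 = 101

101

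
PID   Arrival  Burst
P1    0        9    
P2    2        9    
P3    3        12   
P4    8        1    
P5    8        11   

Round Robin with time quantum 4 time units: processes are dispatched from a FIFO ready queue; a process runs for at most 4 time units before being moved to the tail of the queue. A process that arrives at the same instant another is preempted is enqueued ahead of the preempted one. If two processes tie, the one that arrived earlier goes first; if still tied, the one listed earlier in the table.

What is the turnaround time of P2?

33

Timeline: | P1 0-4 | P2 4-8 | P3 8-12 | P1 12-16 | P4 16-17 | P5 17-21 | P2 21-25 | P3 25-29 | P1 29-30 | P5 30-34 | P2 34-35 | P3 35-39 | P5 39-42 |
Completion: P1=30  P2=35  P3=39  P4=17  P5=42
Turnaround (C−A): P1=30  P2=33  P3=36  P4=9  P5=34
Turnaround(P2) = completion − arrival = 35 − 2 = 33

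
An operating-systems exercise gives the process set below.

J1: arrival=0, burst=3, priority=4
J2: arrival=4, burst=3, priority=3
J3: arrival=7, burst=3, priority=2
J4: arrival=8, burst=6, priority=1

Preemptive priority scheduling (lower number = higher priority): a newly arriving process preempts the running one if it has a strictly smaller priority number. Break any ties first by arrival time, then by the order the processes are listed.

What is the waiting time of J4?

0

Gantt: | J1 0-3 | idle 3-4 | J2 4-7 | J3 7-8 | J4 8-14 | J3 14-16 |
Completion: J1=3  J2=7  J3=16  J4=14
Waiting(J4) = turnaround − burst = 6 − 6 = 0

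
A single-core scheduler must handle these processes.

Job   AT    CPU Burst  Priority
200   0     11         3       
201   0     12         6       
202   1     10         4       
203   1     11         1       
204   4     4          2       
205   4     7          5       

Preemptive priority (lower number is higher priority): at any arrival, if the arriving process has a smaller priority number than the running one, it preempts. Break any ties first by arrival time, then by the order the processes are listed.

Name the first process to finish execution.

203

Schedule: | 200 0-1 | 203 1-12 | 204 12-16 | 200 16-26 | 202 26-36 | 205 36-43 | 201 43-55 |
Completion: 200=26  201=55  202=36  203=12  204=16  205=43
Finish order: 203 → 204 → 200 → 202 → 205 → 201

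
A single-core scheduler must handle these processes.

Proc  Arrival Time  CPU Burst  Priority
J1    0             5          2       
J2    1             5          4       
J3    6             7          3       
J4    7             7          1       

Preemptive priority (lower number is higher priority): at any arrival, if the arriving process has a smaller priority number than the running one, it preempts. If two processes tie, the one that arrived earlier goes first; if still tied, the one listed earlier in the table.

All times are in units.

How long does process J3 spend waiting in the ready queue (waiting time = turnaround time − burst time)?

7

Schedule: | J1 0-5 | J2 5-6 | J3 6-7 | J4 7-14 | J3 14-20 | J2 20-24 |
Completion: J1=5  J2=24  J3=20  J4=14
Turnaround (C−A): J1=5  J2=23  J3=14  J4=7
Waiting(J3) = turnaround − burst = 14 − 7 = 7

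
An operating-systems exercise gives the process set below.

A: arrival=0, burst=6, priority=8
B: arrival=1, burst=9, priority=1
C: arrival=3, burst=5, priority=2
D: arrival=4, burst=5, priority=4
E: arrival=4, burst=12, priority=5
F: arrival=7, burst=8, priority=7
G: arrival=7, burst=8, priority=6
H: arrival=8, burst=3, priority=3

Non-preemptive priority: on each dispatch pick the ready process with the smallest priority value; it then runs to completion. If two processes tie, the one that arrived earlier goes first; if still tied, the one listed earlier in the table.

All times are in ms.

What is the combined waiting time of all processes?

146

Schedule: | A 0-6 | B 6-15 | C 15-20 | H 20-23 | D 23-28 | E 28-40 | G 40-48 | F 48-56 |
Completion: A=6  B=15  C=20  D=28  E=40  F=56  G=48  H=23
Turnaround (C−A): A=6  B=14  C=17  D=24  E=36  F=49  G=41  H=15
Waiting = turnaround − burst: A=0, B=5, C=12, D=19, E=24, F=41, G=33, H=12
Total waiting = 0 + 5 + 12 + 19 + 24 + 41 + 33 + 12 = 146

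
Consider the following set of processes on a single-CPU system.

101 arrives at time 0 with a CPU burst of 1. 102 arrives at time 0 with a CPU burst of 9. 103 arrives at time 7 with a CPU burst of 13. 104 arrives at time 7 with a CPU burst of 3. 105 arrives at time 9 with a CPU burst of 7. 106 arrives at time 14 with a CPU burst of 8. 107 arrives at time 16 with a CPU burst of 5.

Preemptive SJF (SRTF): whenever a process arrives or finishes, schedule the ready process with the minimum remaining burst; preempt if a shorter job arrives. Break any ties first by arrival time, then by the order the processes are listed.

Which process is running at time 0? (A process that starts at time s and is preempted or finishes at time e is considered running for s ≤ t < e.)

Timeline: | 101 0-1 | 102 1-10 | 104 10-13 | 105 13-20 | 107 20-25 | 106 25-33 | 103 33-46 |
Completion: 101=1  102=10  103=46  104=13  105=20  106=33  107=25
Turnaround (C−A): 101=1  102=10  103=39  104=6  105=11  106=19  107=9

101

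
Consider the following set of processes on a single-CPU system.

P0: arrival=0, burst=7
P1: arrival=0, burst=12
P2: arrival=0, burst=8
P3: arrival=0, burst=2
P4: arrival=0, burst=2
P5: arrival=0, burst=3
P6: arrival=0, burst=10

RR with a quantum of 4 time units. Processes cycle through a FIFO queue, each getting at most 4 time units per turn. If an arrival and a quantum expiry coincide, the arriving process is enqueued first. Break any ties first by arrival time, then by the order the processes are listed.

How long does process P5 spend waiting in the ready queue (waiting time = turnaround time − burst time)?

16

Timeline: | P0 0-4 | P1 4-8 | P2 8-12 | P3 12-14 | P4 14-16 | P5 16-19 | P6 19-23 | P0 23-26 | P1 26-30 | P2 30-34 | P6 34-38 | P1 38-42 | P6 42-44 |
Completion: P0=26  P1=42  P2=34  P3=14  P4=16  P5=19  P6=44
Waiting(P5) = turnaround − burst = 19 − 3 = 16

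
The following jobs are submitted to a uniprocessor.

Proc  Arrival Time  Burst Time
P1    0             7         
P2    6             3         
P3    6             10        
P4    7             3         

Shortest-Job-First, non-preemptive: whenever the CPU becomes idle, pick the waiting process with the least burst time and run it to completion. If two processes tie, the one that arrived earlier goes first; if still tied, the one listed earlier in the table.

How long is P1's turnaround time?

Gantt: | P1 0-7 | P2 7-10 | P4 10-13 | P3 13-23 |
Completion: P1=7  P2=10  P3=23  P4=13
Turnaround(P1) = completion − arrival = 7 − 0 = 7

7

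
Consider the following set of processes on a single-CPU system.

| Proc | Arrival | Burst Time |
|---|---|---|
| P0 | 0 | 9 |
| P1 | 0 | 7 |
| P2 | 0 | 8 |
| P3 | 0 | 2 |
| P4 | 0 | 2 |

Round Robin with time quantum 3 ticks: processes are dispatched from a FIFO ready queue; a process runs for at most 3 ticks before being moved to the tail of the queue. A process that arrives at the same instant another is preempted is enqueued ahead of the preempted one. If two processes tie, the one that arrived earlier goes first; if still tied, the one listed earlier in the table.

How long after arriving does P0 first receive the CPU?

Gantt: | P0 0-3 | P1 3-6 | P2 6-9 | P3 9-11 | P4 11-13 | P0 13-16 | P1 16-19 | P2 19-22 | P0 22-25 | P1 25-26 | P2 26-28 |
Completion: P0=25  P1=26  P2=28  P3=11  P4=13
Turnaround (C−A): P0=25  P1=26  P2=28  P3=11  P4=13
Response(P0) = first start − arrival = 0 − 0 = 0

0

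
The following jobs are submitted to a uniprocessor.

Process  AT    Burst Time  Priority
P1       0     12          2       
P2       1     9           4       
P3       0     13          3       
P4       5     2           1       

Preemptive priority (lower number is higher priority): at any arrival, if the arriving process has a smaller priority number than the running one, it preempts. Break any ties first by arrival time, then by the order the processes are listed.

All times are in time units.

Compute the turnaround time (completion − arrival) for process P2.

Timeline: | P1 0-5 | P4 5-7 | P1 7-14 | P3 14-27 | P2 27-36 |
Completion: P1=14  P2=36  P3=27  P4=7
Turnaround (C−A): P1=14  P2=35  P3=27  P4=2
Turnaround(P2) = completion − arrival = 36 − 1 = 35

35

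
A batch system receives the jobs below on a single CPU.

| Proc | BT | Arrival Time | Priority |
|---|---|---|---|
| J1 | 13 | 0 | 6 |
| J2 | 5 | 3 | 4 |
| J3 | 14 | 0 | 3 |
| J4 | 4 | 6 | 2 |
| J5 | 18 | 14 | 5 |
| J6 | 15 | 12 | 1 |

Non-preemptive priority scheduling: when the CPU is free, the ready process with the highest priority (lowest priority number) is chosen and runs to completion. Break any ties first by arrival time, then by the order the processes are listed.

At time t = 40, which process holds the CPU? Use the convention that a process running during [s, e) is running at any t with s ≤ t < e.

Timeline: | J3 0-14 | J6 14-29 | J4 29-33 | J2 33-38 | J5 38-56 | J1 56-69 |
Completion: J1=69  J2=38  J3=14  J4=33  J5=56  J6=29

J5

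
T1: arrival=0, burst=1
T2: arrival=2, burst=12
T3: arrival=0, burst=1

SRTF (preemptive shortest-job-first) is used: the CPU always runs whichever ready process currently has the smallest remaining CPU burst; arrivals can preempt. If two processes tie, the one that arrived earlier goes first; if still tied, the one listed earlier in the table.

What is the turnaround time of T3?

Gantt: | T1 0-1 | T3 1-2 | T2 2-14 |
Completion: T1=1  T2=14  T3=2
Turnaround (C−A): T1=1  T2=12  T3=2
Turnaround(T3) = completion − arrival = 2 − 0 = 2

2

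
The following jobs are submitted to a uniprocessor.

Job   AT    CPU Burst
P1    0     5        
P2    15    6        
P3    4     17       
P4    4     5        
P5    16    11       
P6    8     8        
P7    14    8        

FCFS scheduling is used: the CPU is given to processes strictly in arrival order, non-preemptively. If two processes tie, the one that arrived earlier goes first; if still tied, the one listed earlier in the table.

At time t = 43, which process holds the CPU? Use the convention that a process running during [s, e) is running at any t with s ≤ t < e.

P2

Schedule: | P1 0-5 | P3 5-22 | P4 22-27 | P6 27-35 | P7 35-43 | P2 43-49 | P5 49-60 |
Completion: P1=5  P2=49  P3=22  P4=27  P5=60  P6=35  P7=43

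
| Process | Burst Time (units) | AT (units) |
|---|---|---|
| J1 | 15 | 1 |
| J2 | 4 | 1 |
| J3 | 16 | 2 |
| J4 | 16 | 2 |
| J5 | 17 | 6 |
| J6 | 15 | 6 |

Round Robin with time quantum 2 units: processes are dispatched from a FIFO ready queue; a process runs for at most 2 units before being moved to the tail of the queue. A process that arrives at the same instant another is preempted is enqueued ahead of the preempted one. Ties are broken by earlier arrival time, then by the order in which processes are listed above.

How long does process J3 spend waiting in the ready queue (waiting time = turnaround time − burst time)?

60

Gantt: | idle 0-1 | J1 1-3 | J2 3-5 | J3 5-7 | J4 7-9 | J1 9-11 | J2 11-13 | J5 13-15 | J6 15-17 | J3 17-19 | J4 19-21 | J1 21-23 | J5 23-25 | J6 25-27 | J3 27-29 | J4 29-31 | J1 31-33 | J5 33-35 | J6 35-37 | J3 37-39 | J4 39-41 | J1 41-43 | J5 43-45 | J6 45-47 | J3 47-49 | J4 49-51 | J1 51-53 | J5 53-55 | J6 55-57 | J3 57-59 | J4 59-61 | J1 61-63 | J5 63-65 | J6 65-67 | J3 67-69 | J4 69-71 | J1 71-72 | J5 72-74 | J6 74-76 | J3 76-78 | J4 78-80 | J5 80-82 | J6 82-83 | J5 83-84 |
Completion: J1=72  J2=13  J3=78  J4=80  J5=84  J6=83
Waiting(J3) = turnaround − burst = 76 − 16 = 60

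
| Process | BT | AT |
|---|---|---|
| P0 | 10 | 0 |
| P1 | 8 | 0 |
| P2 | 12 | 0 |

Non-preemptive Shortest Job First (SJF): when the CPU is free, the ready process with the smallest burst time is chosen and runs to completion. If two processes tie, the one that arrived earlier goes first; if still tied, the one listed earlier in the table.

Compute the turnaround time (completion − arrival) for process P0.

Timeline: | P1 0-8 | P0 8-18 | P2 18-30 |
Completion: P0=18  P1=8  P2=30
Turnaround (C−A): P0=18  P1=8  P2=30
Turnaround(P0) = completion − arrival = 18 − 0 = 18

18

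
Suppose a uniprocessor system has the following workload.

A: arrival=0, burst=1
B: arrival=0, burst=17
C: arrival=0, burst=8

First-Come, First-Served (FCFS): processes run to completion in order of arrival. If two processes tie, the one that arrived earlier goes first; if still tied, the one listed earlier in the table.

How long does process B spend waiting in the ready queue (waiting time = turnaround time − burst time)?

Schedule: | A 0-1 | B 1-18 | C 18-26 |
Completion: A=1  B=18  C=26
Waiting(B) = turnaround − burst = 18 − 17 = 1

1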